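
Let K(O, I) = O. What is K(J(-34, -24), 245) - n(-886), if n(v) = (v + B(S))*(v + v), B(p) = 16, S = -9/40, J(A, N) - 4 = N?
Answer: -1541660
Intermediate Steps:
J(A, N) = 4 + N
S = -9/40 (S = -9*1/40 = -9/40 ≈ -0.22500)
n(v) = 2*v*(16 + v) (n(v) = (v + 16)*(v + v) = (16 + v)*(2*v) = 2*v*(16 + v))
K(J(-34, -24), 245) - n(-886) = (4 - 24) - 2*(-886)*(16 - 886) = -20 - 2*(-886)*(-870) = -20 - 1*1541640 = -20 - 1541640 = -1541660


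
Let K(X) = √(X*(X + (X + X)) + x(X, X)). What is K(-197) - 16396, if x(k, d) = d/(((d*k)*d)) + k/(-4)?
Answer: -16396 + √18081307149/394 ≈ -16055.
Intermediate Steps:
x(k, d) = -k/4 + 1/(d*k) (x(k, d) = d/((k*d²)) + k*(-¼) = d*(1/(d²*k)) - k/4 = 1/(d*k) - k/4 = -k/4 + 1/(d*k))
K(X) = √(X⁻² + 3*X² - X/4) (K(X) = √(X*(X + (X + X)) + (-X/4 + 1/(X*X))) = √(X*(X + 2*X) + (-X/4 + X⁻²)) = √(X*(3*X) + (X⁻² - X/4)) = √(3*X² + (X⁻² - X/4)) = √(X⁻² + 3*X² - X/4))
K(-197) - 16396 = √(-1*(-197) + 4/(-197)² + 12*(-197)²)/2 - 16396 = √(197 + 4*(1/38809) + 12*38809)/2 - 16396 = √(197 + 4/38809 + 465708)/2 - 16396 = √(18081307149/38809)/2 - 16396 = (√18081307149/197)/2 - 16396 = √18081307149/394 - 16396 = -16396 + √18081307149/394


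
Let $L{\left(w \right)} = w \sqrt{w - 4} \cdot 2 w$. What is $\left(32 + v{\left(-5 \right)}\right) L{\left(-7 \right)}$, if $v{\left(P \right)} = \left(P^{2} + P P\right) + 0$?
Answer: $8036 i \sqrt{11} \approx 26652.0 i$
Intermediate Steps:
$v{\left(P \right)} = 2 P^{2}$ ($v{\left(P \right)} = \left(P^{2} + P^{2}\right) + 0 = 2 P^{2} + 0 = 2 P^{2}$)
$L{\left(w \right)} = 2 w^{2} \sqrt{-4 + w}$ ($L{\left(w \right)} = w \sqrt{-4 + w} 2 w = w 2 \sqrt{-4 + w} w = w 2 w \sqrt{-4 + w} = 2 w^{2} \sqrt{-4 + w}$)
$\left(32 + v{\left(-5 \right)}\right) L{\left(-7 \right)} = \left(32 + 2 \left(-5\right)^{2}\right) 2 \left(-7\right)^{2} \sqrt{-4 - 7} = \left(32 + 2 \cdot 25\right) 2 \cdot 49 \sqrt{-11} = \left(32 + 50\right) 2 \cdot 49 i \sqrt{11} = 82 \cdot 98 i \sqrt{11} = 8036 i \sqrt{11}$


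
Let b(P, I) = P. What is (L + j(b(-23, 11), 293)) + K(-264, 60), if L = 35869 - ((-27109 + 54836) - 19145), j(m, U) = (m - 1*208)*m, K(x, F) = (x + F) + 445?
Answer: 32841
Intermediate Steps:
K(x, F) = 445 + F + x (K(x, F) = (F + x) + 445 = 445 + F + x)
j(m, U) = m*(-208 + m) (j(m, U) = (m - 208)*m = (-208 + m)*m = m*(-208 + m))
L = 27287 (L = 35869 - (27727 - 19145) = 35869 - 1*8582 = 35869 - 8582 = 27287)
(L + j(b(-23, 11), 293)) + K(-264, 60) = (27287 - 23*(-208 - 23)) + (445 + 60 - 264) = (27287 - 23*(-231)) + 241 = (27287 + 5313) + 241 = 32600 + 241 = 32841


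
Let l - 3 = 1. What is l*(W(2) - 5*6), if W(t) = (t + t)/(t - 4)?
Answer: -128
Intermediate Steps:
l = 4 (l = 3 + 1 = 4)
W(t) = 2*t/(-4 + t) (W(t) = (2*t)/(-4 + t) = 2*t/(-4 + t))
l*(W(2) - 5*6) = 4*(2*2/(-4 + 2) - 5*6) = 4*(2*2/(-2) - 30) = 4*(2*2*(-1/2) - 30) = 4*(-2 - 30) = 4*(-32) = -128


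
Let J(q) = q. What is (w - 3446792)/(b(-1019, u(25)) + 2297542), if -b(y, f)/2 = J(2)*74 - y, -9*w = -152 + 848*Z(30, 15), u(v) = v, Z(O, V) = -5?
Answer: -430788/286901 ≈ -1.5015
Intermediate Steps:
w = 488 (w = -(-152 + 848*(-5))/9 = -(-152 - 4240)/9 = -⅑*(-4392) = 488)
b(y, f) = -296 + 2*y (b(y, f) = -2*(2*74 - y) = -2*(148 - y) = -296 + 2*y)
(w - 3446792)/(b(-1019, u(25)) + 2297542) = (488 - 3446792)/((-296 + 2*(-1019)) + 2297542) = -3446304/((-296 - 2038) + 2297542) = -3446304/(-2334 + 2297542) = -3446304/2295208 = -3446304*1/2295208 = -430788/286901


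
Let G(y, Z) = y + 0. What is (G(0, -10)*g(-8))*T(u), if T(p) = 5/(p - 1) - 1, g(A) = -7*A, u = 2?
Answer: 0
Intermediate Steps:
G(y, Z) = y
T(p) = -1 + 5/(-1 + p) (T(p) = 5/(-1 + p) - 1 = -1 + 5/(-1 + p))
(G(0, -10)*g(-8))*T(u) = (0*(-7*(-8)))*((6 - 1*2)/(-1 + 2)) = (0*56)*((6 - 2)/1) = 0*(1*4) = 0*4 = 0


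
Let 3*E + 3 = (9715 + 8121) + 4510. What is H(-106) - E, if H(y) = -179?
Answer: -22880/3 ≈ -7626.7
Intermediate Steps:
E = 22343/3 (E = -1 + ((9715 + 8121) + 4510)/3 = -1 + (17836 + 4510)/3 = -1 + (1/3)*22346 = -1 + 22346/3 = 22343/3 ≈ 7447.7)
H(-106) - E = -179 - 1*22343/3 = -179 - 22343/3 = -22880/3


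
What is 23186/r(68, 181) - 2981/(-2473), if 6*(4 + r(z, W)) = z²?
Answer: 89436617/2843950 ≈ 31.448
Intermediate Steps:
r(z, W) = -4 + z²/6
23186/r(68, 181) - 2981/(-2473) = 23186/(-4 + (⅙)*68²) - 2981/(-2473) = 23186/(-4 + (⅙)*4624) - 2981*(-1/2473) = 23186/(-4 + 2312/3) + 2981/2473 = 23186/(2300/3) + 2981/2473 = 23186*(3/2300) + 2981/2473 = 34779/1150 + 2981/2473 = 89436617/2843950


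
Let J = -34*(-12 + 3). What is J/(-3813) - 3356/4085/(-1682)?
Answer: -348286732/4366501435 ≈ -0.079763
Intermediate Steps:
J = 306 (J = -34*(-9) = 306)
J/(-3813) - 3356/4085/(-1682) = 306/(-3813) - 3356/4085/(-1682) = 306*(-1/3813) - 3356*1/4085*(-1/1682) = -102/1271 - 3356/4085*(-1/1682) = -102/1271 + 1678/3435485 = -348286732/4366501435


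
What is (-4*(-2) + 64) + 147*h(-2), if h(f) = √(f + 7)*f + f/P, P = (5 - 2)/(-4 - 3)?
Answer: 758 - 294*√5 ≈ 100.60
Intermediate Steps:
P = -3/7 (P = 3/(-7) = 3*(-⅐) = -3/7 ≈ -0.42857)
h(f) = -7*f/3 + f*√(7 + f) (h(f) = √(f + 7)*f + f/(-3/7) = √(7 + f)*f + f*(-7/3) = f*√(7 + f) - 7*f/3 = -7*f/3 + f*√(7 + f))
(-4*(-2) + 64) + 147*h(-2) = (-4*(-2) + 64) + 147*((⅓)*(-2)*(-7 + 3*√(7 - 2))) = (8 + 64) + 147*((⅓)*(-2)*(-7 + 3*√5)) = 72 + 147*(14/3 - 2*√5) = 72 + (686 - 294*√5) = 758 - 294*√5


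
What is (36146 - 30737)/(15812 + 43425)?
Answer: 5409/59237 ≈ 0.091311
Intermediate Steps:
(36146 - 30737)/(15812 + 43425) = 5409/59237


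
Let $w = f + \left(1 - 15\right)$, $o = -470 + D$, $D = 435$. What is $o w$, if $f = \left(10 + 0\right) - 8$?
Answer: $420$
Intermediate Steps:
$f = 2$ ($f = 10 - 8 = 2$)
$o = -35$ ($o = -470 + 435 = -35$)
$w = -12$ ($w = 2 + \left(1 - 15\right) = 2 - 14 = -12$)
$o w = \left(-35\right) \left(-12\right) = 420$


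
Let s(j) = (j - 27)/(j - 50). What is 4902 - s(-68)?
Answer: 578341/118 ≈ 4901.2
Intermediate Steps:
s(j) = (-27 + j)/(-50 + j)
4902 - s(-68) = 4902 - (-27 - 68)/(-50 - 68) = 4902 - (-95)/(-118) = 4902 - (-1)*(-95)/118 = 4902 - 1*95/118 = 4902 - 95/118 = 578341/118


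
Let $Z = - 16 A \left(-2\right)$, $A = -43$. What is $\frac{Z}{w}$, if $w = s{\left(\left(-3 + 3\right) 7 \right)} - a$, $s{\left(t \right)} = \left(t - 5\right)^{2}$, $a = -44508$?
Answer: $- \frac{1376}{44533} \approx -0.030898$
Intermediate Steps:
$s{\left(t \right)} = \left(-5 + t\right)^{2}$
$Z = -1376$ ($Z = \left(-16\right) \left(-43\right) \left(-2\right) = 688 \left(-2\right) = -1376$)
$w = 44533$ ($w = \left(-5 + \left(-3 + 3\right) 7\right)^{2} - -44508 = \left(-5 + 0 \cdot 7\right)^{2} + 44508 = \left(-5 + 0\right)^{2} + 44508 = \left(-5\right)^{2} + 44508 = 25 + 44508 = 44533$)
$\frac{Z}{w} = - \frac{1376}{44533}$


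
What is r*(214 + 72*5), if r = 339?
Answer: 194586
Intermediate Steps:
r*(214 + 72*5) = 339*(214 + 72*5) = 339*(214 + 360) = 339*574 = 194586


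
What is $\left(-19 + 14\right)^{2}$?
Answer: $25$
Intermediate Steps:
$\left(-19 + 14\right)^{2} = \left(-5\right)^{2} = 25$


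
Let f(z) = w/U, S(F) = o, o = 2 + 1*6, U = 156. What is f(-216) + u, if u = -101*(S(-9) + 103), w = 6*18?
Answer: -145734/13 ≈ -11210.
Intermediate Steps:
o = 8 (o = 2 + 6 = 8)
S(F) = 8
w = 108
f(z) = 9/13 (f(z) = 108/156 = 108*(1/156) = 9/13)
u = -11211 (u = -101*(8 + 103) = -101*111 = -11211)
f(-216) + u = 9/13 - 11211 = -145734/13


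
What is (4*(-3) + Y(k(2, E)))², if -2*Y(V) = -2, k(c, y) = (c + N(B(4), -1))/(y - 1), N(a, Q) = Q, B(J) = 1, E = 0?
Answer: 121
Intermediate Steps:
k(c, y) = (-1 + c)/(-1 + y) (k(c, y) = (c - 1)/(y - 1) = (-1 + c)/(-1 + y))
Y(V) = 1 (Y(V) = -½*(-2) = 1)
(4*(-3) + Y(k(2, E)))² = (4*(-3) + 1)² = (-12 + 1)² = (-11)² = 121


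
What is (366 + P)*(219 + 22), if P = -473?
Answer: -25787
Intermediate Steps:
(366 + P)*(219 + 22) = (366 - 473)*(219 + 22) = -107*241 = -25787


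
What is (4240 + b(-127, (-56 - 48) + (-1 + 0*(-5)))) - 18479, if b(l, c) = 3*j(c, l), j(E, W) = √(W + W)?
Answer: -14239 + 3*I*√254 ≈ -14239.0 + 47.812*I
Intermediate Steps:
j(E, W) = √2*√W (j(E, W) = √(2*W) = √2*√W)
b(l, c) = 3*√2*√l (b(l, c) = 3*(√2*√l) = 3*√2*√l)
(4240 + b(-127, (-56 - 48) + (-1 + 0*(-5)))) - 18479 = (4240 + 3*√2*√(-127)) - 18479 = (4240 + 3*√2*(I*√127)) - 18479 = (4240 + 3*I*√254) - 18479 = -14239 + 3*I*√254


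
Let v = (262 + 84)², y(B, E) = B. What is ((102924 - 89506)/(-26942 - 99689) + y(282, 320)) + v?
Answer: 15195453320/126631 ≈ 1.2000e+5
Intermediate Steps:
v = 119716 (v = 346² = 119716)
((102924 - 89506)/(-26942 - 99689) + y(282, 320)) + v = ((102924 - 89506)/(-26942 - 99689) + 282) + 119716 = (13418/(-126631) + 282) + 119716 = (13418*(-1/126631) + 282) + 119716 = (-13418/126631 + 282) + 119716 = 35696524/126631 + 119716 = 15195453320/126631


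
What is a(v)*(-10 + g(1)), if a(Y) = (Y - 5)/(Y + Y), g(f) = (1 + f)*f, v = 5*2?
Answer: -2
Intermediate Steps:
v = 10
g(f) = f*(1 + f)
a(Y) = (-5 + Y)/(2*Y) (a(Y) = (-5 + Y)/((2*Y)) = (-5 + Y)*(1/(2*Y)) = (-5 + Y)/(2*Y))
a(v)*(-10 + g(1)) = ((½)*(-5 + 10)/10)*(-10 + 1*(1 + 1)) = ((½)*(⅒)*5)*(-10 + 1*2) = (-10 + 2)/4 = (¼)*(-8) = -2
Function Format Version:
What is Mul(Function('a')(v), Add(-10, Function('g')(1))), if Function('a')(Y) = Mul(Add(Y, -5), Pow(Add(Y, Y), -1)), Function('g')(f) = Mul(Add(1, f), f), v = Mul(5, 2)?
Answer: -2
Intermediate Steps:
v = 10
Function('g')(f) = Mul(f, Add(1, f))
Function('a')(Y) = Mul(Rational(1, 2), Pow(Y, -1), Add(-5, Y)) (Function('a')(Y) = Mul(Add(-5, Y), Pow(Mul(2, Y), -1)) = Mul(Add(-5, Y), Mul(Rational(1, 2), Pow(Y, -1))) = Mul(Rational(1, 2), Pow(Y, -1), Add(-5, Y)))
Mul(Function('a')(v), Add(-10, Function('g')(1))) = Mul(Mul(Rational(1, 2), Pow(10, -1), Add(-5, 10)), Add(-10, Mul(1, Add(1, 1)))) = Mul(Mul(Rational(1, 2), Rational(1, 10), 5), Add(-10, Mul(1, 2))) = Mul(Rational(1, 4), Add(-10, 2)) = Mul(Rational(1, 4), -8) = -2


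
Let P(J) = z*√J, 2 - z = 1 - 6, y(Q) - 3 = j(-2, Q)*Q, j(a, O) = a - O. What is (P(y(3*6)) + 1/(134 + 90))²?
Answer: -877728767/50176 + I*√357/16 ≈ -17493.0 + 1.1809*I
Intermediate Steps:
y(Q) = 3 + Q*(-2 - Q) (y(Q) = 3 + (-2 - Q)*Q = 3 + Q*(-2 - Q))
z = 7 (z = 2 - (1 - 6) = 2 - 1*(-5) = 2 + 5 = 7)
P(J) = 7*√J
(P(y(3*6)) + 1/(134 + 90))² = (7*√(3 - 3*6*(2 + 3*6)) + 1/(134 + 90))² = (7*√(3 - 1*18*(2 + 18)) + 1/224)² = (7*√(3 - 1*18*20) + 1/224)² = (7*√(3 - 360) + 1/224)² = (7*√(-357) + 1/224)² = (7*(I*√357) + 1/224)² = (7*I*√357 + 1/224)² = (1/224 + 7*I*√357)²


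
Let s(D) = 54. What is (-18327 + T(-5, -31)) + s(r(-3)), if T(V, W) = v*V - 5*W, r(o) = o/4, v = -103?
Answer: -17603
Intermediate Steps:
r(o) = o/4 (r(o) = o*(¼) = o/4)
T(V, W) = -103*V - 5*W
(-18327 + T(-5, -31)) + s(r(-3)) = (-18327 + (-103*(-5) - 5*(-31))) + 54 = (-18327 + (515 + 155)) + 54 = (-18327 + 670) + 54 = -17657 + 54 = -17603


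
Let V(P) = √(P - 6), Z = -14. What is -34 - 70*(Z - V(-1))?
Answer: 946 + 70*I*√7 ≈ 946.0 + 185.2*I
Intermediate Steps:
V(P) = √(-6 + P)
-34 - 70*(Z - V(-1)) = -34 - 70*(-14 - √(-6 - 1)) = -34 - 70*(-14 - √(-7)) = -34 - 70*(-14 - I*√7) = -34 + (980 + 70*I*√7) = 946 + 70*I*√7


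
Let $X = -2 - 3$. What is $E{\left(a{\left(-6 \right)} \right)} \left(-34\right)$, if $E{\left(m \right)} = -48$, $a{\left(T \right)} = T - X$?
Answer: $1632$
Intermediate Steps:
$X = -5$ ($X = -2 - 3 = -5$)
$a{\left(T \right)} = 5 + T$ ($a{\left(T \right)} = T - -5 = T + 5 = 5 + T$)
$E{\left(a{\left(-6 \right)} \right)} \left(-34\right) = \left(-48\right) \left(-34\right) = 1632$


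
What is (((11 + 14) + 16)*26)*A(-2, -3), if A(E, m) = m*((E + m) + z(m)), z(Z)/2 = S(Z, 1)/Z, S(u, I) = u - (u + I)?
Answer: 13858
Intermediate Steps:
S(u, I) = -I (S(u, I) = u - (I + u) = u + (-I - u) = -I)
z(Z) = -2/Z (z(Z) = 2*((-1*1)/Z) = 2*(-1/Z) = -2/Z)
A(E, m) = m*(E + m - 2/m) (A(E, m) = m*((E + m) - 2/m) = m*(E + m - 2/m))
(((11 + 14) + 16)*26)*A(-2, -3) = (((11 + 14) + 16)*26)*(-2 - 3*(-2 - 3)) = ((25 + 16)*26)*(-2 - 3*(-5)) = (41*26)*(-2 + 15) = 1066*13 = 13858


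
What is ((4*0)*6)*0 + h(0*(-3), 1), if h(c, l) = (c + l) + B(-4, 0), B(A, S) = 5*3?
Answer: 16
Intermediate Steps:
B(A, S) = 15
h(c, l) = 15 + c + l (h(c, l) = (c + l) + 15 = 15 + c + l)
((4*0)*6)*0 + h(0*(-3), 1) = ((4*0)*6)*0 + (15 + 0*(-3) + 1) = (0*6)*0 + (15 + 0 + 1) = 0*0 + 16 = 0 + 16 = 16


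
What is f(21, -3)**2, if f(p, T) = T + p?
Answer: 324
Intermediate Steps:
f(21, -3)**2 = (-3 + 21)**2 = 18**2 = 324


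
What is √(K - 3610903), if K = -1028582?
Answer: I*√4639485 ≈ 2153.9*I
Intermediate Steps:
√(K - 3610903) = √(-1028582 - 3610903) = √(-4639485) = I*√4639485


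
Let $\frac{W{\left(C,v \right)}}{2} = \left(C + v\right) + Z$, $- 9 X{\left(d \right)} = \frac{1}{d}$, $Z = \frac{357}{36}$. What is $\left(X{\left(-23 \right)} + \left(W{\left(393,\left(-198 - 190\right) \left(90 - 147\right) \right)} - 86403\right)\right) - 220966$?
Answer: $- \frac{108605101}{414} \approx -2.6233 \cdot 10^{5}$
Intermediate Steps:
$Z = \frac{119}{12}$ ($Z = 357 \cdot \frac{1}{36} = \frac{119}{12} \approx 9.9167$)
$X{\left(d \right)} = - \frac{1}{9 d}$
$W{\left(C,v \right)} = \frac{119}{6} + 2 C + 2 v$ ($W{\left(C,v \right)} = 2 \left(\left(C + v\right) + \frac{119}{12}\right) = 2 \left(\frac{119}{12} + C + v\right) = \frac{119}{6} + 2 C + 2 v$)
$\left(X{\left(-23 \right)} + \left(W{\left(393,\left(-198 - 190\right) \left(90 - 147\right) \right)} - 86403\right)\right) - 220966 = \left(- \frac{1}{9 \left(-23\right)} - \left(\frac{513583}{6} - 2 \left(-198 - 190\right) \left(90 - 147\right)\right)\right) - 220966 = \left(\left(- \frac{1}{9}\right) \left(- \frac{1}{23}\right) - \left(\frac{513583}{6} - \left(-776\right) \left(-57\right)\right)\right) - 220966 = \left(\frac{1}{207} + \left(\left(\frac{119}{6} + 786 + 2 \cdot 22116\right) - 86403\right)\right) - 220966 = \left(\frac{1}{207} + \left(\left(\frac{119}{6} + 786 + 44232\right) - 86403\right)\right) - 220966 = \left(\frac{1}{207} + \left(\frac{270227}{6} - 86403\right)\right) - 220966 = \left(\frac{1}{207} - \frac{248191}{6}\right) - 220966 = - \frac{17125177}{414} - 220966 = - \frac{108605101}{414}$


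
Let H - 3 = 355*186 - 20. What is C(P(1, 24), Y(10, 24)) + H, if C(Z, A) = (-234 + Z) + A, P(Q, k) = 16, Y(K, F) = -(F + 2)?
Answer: 65769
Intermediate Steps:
Y(K, F) = -2 - F (Y(K, F) = -(2 + F) = -2 - F)
C(Z, A) = -234 + A + Z
H = 66013 (H = 3 + (355*186 - 20) = 3 + (66030 - 20) = 3 + 66010 = 66013)
C(P(1, 24), Y(10, 24)) + H = (-234 + (-2 - 1*24) + 16) + 66013 = (-234 + (-2 - 24) + 16) + 66013 = (-234 - 26 + 16) + 66013 = -244 + 66013 = 65769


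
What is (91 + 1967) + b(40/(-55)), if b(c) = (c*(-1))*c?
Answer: 248954/121 ≈ 2057.5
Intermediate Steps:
b(c) = -c² (b(c) = (-c)*c = -c²)
(91 + 1967) + b(40/(-55)) = (91 + 1967) - (40/(-55))² = 2058 - (40*(-1/55))² = 2058 - (-8/11)² = 2058 - 1*64/121 = 2058 - 64/121 = 248954/121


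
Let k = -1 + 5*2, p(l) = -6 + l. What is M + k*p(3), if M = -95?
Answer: -122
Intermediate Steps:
k = 9 (k = -1 + 10 = 9)
M + k*p(3) = -95 + 9*(-6 + 3) = -95 + 9*(-3) = -95 - 27 = -122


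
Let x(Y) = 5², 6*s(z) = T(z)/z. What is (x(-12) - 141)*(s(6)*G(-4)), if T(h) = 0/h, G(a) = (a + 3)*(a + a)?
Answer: 0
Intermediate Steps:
G(a) = 2*a*(3 + a) (G(a) = (3 + a)*(2*a) = 2*a*(3 + a))
T(h) = 0
s(z) = 0 (s(z) = (0/z)/6 = (⅙)*0 = 0)
x(Y) = 25
(x(-12) - 141)*(s(6)*G(-4)) = (25 - 141)*(0*(2*(-4)*(3 - 4))) = -0*2*(-4)*(-1) = -0*8 = -116*0 = 0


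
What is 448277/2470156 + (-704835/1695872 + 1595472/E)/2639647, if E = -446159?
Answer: 223826460522111011526617/1233368835475965030553984 ≈ 0.18148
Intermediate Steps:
448277/2470156 + (-704835/1695872 + 1595472/E)/2639647 = 448277/2470156 + (-704835/1695872 + 1595472/(-446159))/2639647 = 448277*(1/2470156) + (-704835*1/1695872 + 1595472*(-1/446159))*(1/2639647) = 448277/2470156 + (-704835/1695872 - 1595472/446159)*(1/2639647) = 448277/2470156 - 3020184770349/756628555648*1/2639647 = 448277/2470156 - 3020184770349/1997232297030576256 = 223826460522111011526617/1233368835475965030553984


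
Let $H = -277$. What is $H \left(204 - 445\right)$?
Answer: $66757$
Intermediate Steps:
$H \left(204 - 445\right) = - 277 \left(204 - 445\right) = \left(-277\right) \left(-241\right) = 66757$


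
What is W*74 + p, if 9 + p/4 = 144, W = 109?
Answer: 8606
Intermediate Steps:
p = 540 (p = -36 + 4*144 = -36 + 576 = 540)
W*74 + p = 109*74 + 540 = 8066 + 540 = 8606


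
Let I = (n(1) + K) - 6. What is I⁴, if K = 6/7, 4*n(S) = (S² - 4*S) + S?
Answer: 38950081/38416 ≈ 1013.9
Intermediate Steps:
n(S) = -3*S/4 + S²/4 (n(S) = ((S² - 4*S) + S)/4 = (S² - 3*S)/4 = -3*S/4 + S²/4)
K = 6/7 (K = 6*(⅐) = 6/7 ≈ 0.85714)
I = -79/14 (I = ((¼)*1*(-3 + 1) + 6/7) - 6 = ((¼)*1*(-2) + 6/7) - 6 = (-½ + 6/7) - 6 = 5/14 - 6 = -79/14 ≈ -5.6429)
I⁴ = (-79/14)⁴ = 38950081/38416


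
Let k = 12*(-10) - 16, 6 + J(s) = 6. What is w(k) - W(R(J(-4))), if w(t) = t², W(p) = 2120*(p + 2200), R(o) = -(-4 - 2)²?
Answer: -4569184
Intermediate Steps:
J(s) = 0 (J(s) = -6 + 6 = 0)
R(o) = -36 (R(o) = -1*(-6)² = -1*36 = -36)
W(p) = 4664000 + 2120*p (W(p) = 2120*(2200 + p) = 4664000 + 2120*p)
k = -136 (k = -120 - 16 = -136)
w(k) - W(R(J(-4))) = (-136)² - (4664000 + 2120*(-36)) = 18496 - (4664000 - 76320) = 18496 - 1*4587680 = 18496 - 4587680 = -4569184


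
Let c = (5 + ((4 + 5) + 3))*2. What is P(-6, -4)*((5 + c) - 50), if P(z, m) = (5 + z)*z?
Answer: -66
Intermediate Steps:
P(z, m) = z*(5 + z)
c = 34 (c = (5 + (9 + 3))*2 = (5 + 12)*2 = 17*2 = 34)
P(-6, -4)*((5 + c) - 50) = (-6*(5 - 6))*((5 + 34) - 50) = (-6*(-1))*(39 - 50) = 6*(-11) = -66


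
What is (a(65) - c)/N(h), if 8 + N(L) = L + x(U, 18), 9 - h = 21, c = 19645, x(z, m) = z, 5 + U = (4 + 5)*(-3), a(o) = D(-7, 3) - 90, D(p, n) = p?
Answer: 9871/26 ≈ 379.65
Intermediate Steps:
a(o) = -97 (a(o) = -7 - 90 = -97)
U = -32 (U = -5 + (4 + 5)*(-3) = -5 + 9*(-3) = -5 - 27 = -32)
h = -12 (h = 9 - 1*21 = 9 - 21 = -12)
N(L) = -40 + L (N(L) = -8 + (L - 32) = -8 + (-32 + L) = -40 + L)
(a(65) - c)/N(h) = (-97 - 1*19645)/(-40 - 12) = (-97 - 19645)/(-52) = -19742*(-1/52) = 9871/26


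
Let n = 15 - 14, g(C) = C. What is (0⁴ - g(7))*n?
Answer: -7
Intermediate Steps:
n = 1
(0⁴ - g(7))*n = (0⁴ - 1*7)*1 = (0 - 7)*1 = -7*1 = -7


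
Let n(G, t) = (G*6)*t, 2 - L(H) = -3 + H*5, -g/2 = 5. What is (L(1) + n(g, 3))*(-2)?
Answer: 360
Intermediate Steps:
g = -10 (g = -2*5 = -10)
L(H) = 5 - 5*H (L(H) = 2 - (-3 + H*5) = 2 - (-3 + 5*H) = 2 + (3 - 5*H) = 5 - 5*H)
n(G, t) = 6*G*t (n(G, t) = (6*G)*t = 6*G*t)
(L(1) + n(g, 3))*(-2) = ((5 - 5*1) + 6*(-10)*3)*(-2) = ((5 - 5) - 180)*(-2) = (0 - 180)*(-2) = -180*(-2) = 360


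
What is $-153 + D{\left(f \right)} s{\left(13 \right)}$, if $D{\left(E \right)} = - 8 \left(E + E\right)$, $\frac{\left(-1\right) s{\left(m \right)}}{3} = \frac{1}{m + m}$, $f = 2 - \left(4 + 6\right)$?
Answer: $- \frac{2181}{13} \approx -167.77$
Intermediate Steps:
$f = -8$ ($f = 2 - 10 = -8$)
$s{\left(m \right)} = - \frac{3}{2 m}$ ($s{\left(m \right)} = - \frac{3}{m + m} = - \frac{3}{2 m}$)
$D{\left(E \right)} = - 16 E$ ($D{\left(E \right)} = - 8 \cdot 2 E = - 16 E$)
$-153 + D{\left(f \right)} s{\left(13 \right)} = -153 + \left(-16\right) \left(-8\right) \left(- \frac{3}{2 \cdot 13}\right) = -153 + 128 \left(\left(- \frac{3}{2}\right) \frac{1}{13}\right) = -153 + 128 \left(- \frac{3}{26}\right) = -153 - \frac{192}{13} = - \frac{2181}{13}$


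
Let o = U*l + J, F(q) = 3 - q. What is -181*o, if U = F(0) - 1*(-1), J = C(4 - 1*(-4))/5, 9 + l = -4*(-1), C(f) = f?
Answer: 16652/5 ≈ 3330.4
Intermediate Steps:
l = -5 (l = -9 - 4*(-1) = -9 + 4 = -5)
J = 8/5 (J = (4 - 1*(-4))/5 = (4 + 4)*(⅕) = 8*(⅕) = 8/5 ≈ 1.6000)
U = 4 (U = (3 - 1*0) - 1*(-1) = (3 + 0) + 1 = 3 + 1 = 4)
o = -92/5 (o = 4*(-5) + 8/5 = -20 + 8/5 = -92/5 ≈ -18.400)
-181*o = -181*(-92/5) = 16652/5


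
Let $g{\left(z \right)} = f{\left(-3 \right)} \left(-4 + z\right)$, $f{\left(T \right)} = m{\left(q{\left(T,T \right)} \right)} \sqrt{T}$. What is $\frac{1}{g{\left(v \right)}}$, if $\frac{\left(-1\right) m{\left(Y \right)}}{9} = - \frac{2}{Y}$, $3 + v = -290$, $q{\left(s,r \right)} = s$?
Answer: $- \frac{i \sqrt{3}}{5346} \approx - 0.00032399 i$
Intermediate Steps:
$v = -293$ ($v = -3 - 290 = -293$)
$m{\left(Y \right)} = \frac{18}{Y}$ ($m{\left(Y \right)} = - 9 \left(- \frac{2}{Y}\right) = \frac{18}{Y}$)
$f{\left(T \right)} = \frac{18}{\sqrt{T}}$ ($f{\left(T \right)} = \frac{18}{T} \sqrt{T} = \frac{18}{\sqrt{T}}$)
$g{\left(z \right)} = - 6 i \sqrt{3} \left(-4 + z\right)$ ($g{\left(z \right)} = \frac{18}{i \sqrt{3}} \left(-4 + z\right) = 18 \left(- \frac{i \sqrt{3}}{3}\right) \left(-4 + z\right) = - 6 i \sqrt{3} \left(-4 + z\right)$)
$\frac{1}{g{\left(v \right)}} = \frac{1}{6 i \sqrt{3} \left(4 - -293\right)} = \frac{1}{6 i \sqrt{3} \left(4 + 293\right)} = \frac{1}{6 i \sqrt{3} \cdot 297} = \frac{1}{1782 i \sqrt{3}} = - \frac{i \sqrt{3}}{5346}$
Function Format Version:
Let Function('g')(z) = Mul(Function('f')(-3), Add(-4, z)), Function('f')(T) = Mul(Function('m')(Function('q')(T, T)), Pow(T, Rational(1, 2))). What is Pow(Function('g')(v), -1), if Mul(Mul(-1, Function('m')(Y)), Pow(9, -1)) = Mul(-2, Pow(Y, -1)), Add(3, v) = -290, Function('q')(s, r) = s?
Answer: Mul(Rational(-1, 5346), I, Pow(3, Rational(1, 2))) ≈ Mul(-0.00032399, I)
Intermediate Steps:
v = -293 (v = Add(-3, -290) = -293)
Function('m')(Y) = Mul(18, Pow(Y, -1)) (Function('m')(Y) = Mul(-9, Mul(-2, Pow(Y, -1))) = Mul(18, Pow(Y, -1)))
Function('f')(T) = Mul(18, Pow(T, Rational(-1, 2))) (Function('f')(T) = Mul(Mul(18, Pow(T, -1)), Pow(T, Rational(1, 2))) = Mul(18, Pow(T, Rational(-1, 2))))
Function('g')(z) = Mul(-6, I, Pow(3, Rational(1, 2)), Add(-4, z)) (Function('g')(z) = Mul(Mul(18, Pow(-3, Rational(-1, 2))), Add(-4, z)) = Mul(Mul(18, Mul(Rational(-1, 3), I, Pow(3, Rational(1, 2)))), Add(-4, z)) = Mul(Mul(-6, I, Pow(3, Rational(1, 2))), Add(-4, z)) = Mul(-6, I, Pow(3, Rational(1, 2)), Add(-4, z)))
Pow(Function('g')(v), -1) = Pow(Mul(6, I, Pow(3, Rational(1, 2)), Add(4, Mul(-1, -293))), -1) = Pow(Mul(6, I, Pow(3, Rational(1, 2)), Add(4, 293)), -1) = Pow(Mul(6, I, Pow(3, Rational(1, 2)), 297), -1) = Pow(Mul(1782, I, Pow(3, Rational(1, 2))), -1) = Mul(Rational(-1, 5346), I, Pow(3, Rational(1, 2)))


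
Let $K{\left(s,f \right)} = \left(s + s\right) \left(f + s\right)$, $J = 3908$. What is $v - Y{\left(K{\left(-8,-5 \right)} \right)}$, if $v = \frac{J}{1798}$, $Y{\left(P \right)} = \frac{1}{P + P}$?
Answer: $\frac{811965}{373984} \approx 2.1711$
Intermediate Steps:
$K{\left(s,f \right)} = 2 s \left(f + s\right)$
$Y{\left(P \right)} = \frac{1}{2 P}$
$v = \frac{1954}{899}$ ($v = \frac{3908}{1798} = 3908 \cdot \frac{1}{1798} = \frac{1954}{899} \approx 2.1735$)
$v - Y{\left(K{\left(-8,-5 \right)} \right)} = \frac{1954}{899} - \frac{1}{2 \cdot 2 \left(-8\right) \left(-5 - 8\right)} = \frac{1954}{899} - \frac{1}{2 \cdot 2 \left(-8\right) \left(-13\right)} = \frac{1954}{899} - \frac{1}{2 \cdot 208} = \frac{1954}{899} - \frac{1}{2} \cdot \frac{1}{208} = \frac{1954}{899} - \frac{1}{416} = \frac{811965}{373984}$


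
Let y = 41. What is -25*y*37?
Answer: -37925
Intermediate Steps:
-25*y*37 = -25*41*37 = -1025*37 = -37925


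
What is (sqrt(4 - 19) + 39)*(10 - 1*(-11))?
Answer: 819 + 21*I*sqrt(15) ≈ 819.0 + 81.333*I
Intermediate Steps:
(sqrt(4 - 19) + 39)*(10 - 1*(-11)) = (sqrt(-15) + 39)*(10 + 11) = (I*sqrt(15) + 39)*21 = (39 + I*sqrt(15))*21 = 819 + 21*I*sqrt(15)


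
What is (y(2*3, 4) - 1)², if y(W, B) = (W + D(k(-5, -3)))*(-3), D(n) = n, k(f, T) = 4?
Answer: 961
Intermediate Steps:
y(W, B) = -12 - 3*W (y(W, B) = (W + 4)*(-3) = (4 + W)*(-3) = -12 - 3*W)
(y(2*3, 4) - 1)² = ((-12 - 6*3) - 1)² = ((-12 - 3*6) - 1)² = ((-12 - 18) - 1)² = (-30 - 1)² = (-31)² = 961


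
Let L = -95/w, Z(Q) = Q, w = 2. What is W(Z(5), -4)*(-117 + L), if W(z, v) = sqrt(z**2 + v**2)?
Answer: -329*sqrt(41)/2 ≈ -1053.3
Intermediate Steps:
W(z, v) = sqrt(v**2 + z**2)
L = -95/2 ≈ -47.500
W(Z(5), -4)*(-117 + L) = sqrt((-4)**2 + 5**2)*(-117 - 95/2) = sqrt(16 + 25)*(-329/2) = sqrt(41)*(-329/2) = -329*sqrt(41)/2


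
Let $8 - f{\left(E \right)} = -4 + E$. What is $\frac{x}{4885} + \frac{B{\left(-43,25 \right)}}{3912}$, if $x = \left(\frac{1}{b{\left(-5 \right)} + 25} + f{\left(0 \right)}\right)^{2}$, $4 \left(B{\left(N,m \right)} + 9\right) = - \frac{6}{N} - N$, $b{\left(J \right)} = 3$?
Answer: $\frac{4849515781}{161060091360} \approx 0.03011$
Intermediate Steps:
$f{\left(E \right)} = 12 - E$ ($f{\left(E \right)} = 8 - \left(-4 + E\right) = 12 - E$)
$B{\left(N,m \right)} = -9 - \frac{3}{2 N} - \frac{N}{4}$ ($B{\left(N,m \right)} = -9 + \frac{- \frac{6}{N} - N}{4} = -9 + \frac{- N - \frac{6}{N}}{4} = -9 - \left(\frac{N}{4} + \frac{3}{2 N}\right) = -9 - \frac{3}{2 N} - \frac{N}{4}$)
$x = \frac{113569}{784}$ ($x = \left(\frac{1}{3 + 25} + \left(12 - 0\right)\right)^{2} = \left(\frac{1}{28} + \left(12 + 0\right)\right)^{2} = \left(\frac{1}{28} + 12\right)^{2} = \left(\frac{337}{28}\right)^{2} = \frac{113569}{784} \approx 144.86$)
$\frac{x}{4885} + \frac{B{\left(-43,25 \right)}}{3912} = \frac{113569}{784 \cdot 4885} + \frac{\frac{1}{4} \frac{1}{-43} \left(-6 - - 43 \left(36 - 43\right)\right)}{3912} = \frac{113569}{784} \cdot \frac{1}{4885} + \frac{1}{4} \left(- \frac{1}{43}\right) \left(-6 - \left(-43\right) \left(-7\right)\right) \frac{1}{3912} = \frac{113569}{3829840} + \frac{1}{4} \left(- \frac{1}{43}\right) \left(-6 - 301\right) \frac{1}{3912} = \frac{113569}{3829840} + \frac{1}{4} \left(- \frac{1}{43}\right) \left(-307\right) \frac{1}{3912} = \frac{113569}{3829840} + \frac{307}{172} \cdot \frac{1}{3912} = \frac{113569}{3829840} + \frac{307}{672864} = \frac{4849515781}{161060091360}$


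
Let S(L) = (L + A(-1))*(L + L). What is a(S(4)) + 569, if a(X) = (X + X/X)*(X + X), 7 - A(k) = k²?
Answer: 13529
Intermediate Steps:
A(k) = 7 - k²
S(L) = 2*L*(6 + L) (S(L) = (L + (7 - 1*(-1)²))*(L + L) = (L + (7 - 1*1))*(2*L) = (L + (7 - 1))*(2*L) = (L + 6)*(2*L) = (6 + L)*(2*L) = 2*L*(6 + L))
a(X) = 2*X*(1 + X) (a(X) = (X + 1)*(2*X) = (1 + X)*(2*X) = 2*X*(1 + X))
a(S(4)) + 569 = 2*(2*4*(6 + 4))*(1 + 2*4*(6 + 4)) + 569 = 2*(2*4*10)*(1 + 2*4*10) + 569 = 2*80*(1 + 80) + 569 = 2*80*81 + 569 = 12960 + 569 = 13529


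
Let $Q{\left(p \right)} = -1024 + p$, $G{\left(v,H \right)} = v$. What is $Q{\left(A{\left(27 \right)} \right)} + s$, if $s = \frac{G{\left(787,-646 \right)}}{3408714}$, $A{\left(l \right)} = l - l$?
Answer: $- \frac{3490522349}{3408714} \approx -1024.0$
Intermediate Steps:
$A{\left(l \right)} = 0$
$s = \frac{787}{3408714} \approx 0.00023088$
$Q{\left(A{\left(27 \right)} \right)} + s = \left(-1024 + 0\right) + \frac{787}{3408714} = -1024 + \frac{787}{3408714} = - \frac{3490522349}{3408714}$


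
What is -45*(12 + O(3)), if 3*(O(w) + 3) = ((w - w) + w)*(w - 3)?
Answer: -405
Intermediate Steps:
O(w) = -3 + w*(-3 + w)/3 (O(w) = -3 + (((w - w) + w)*(w - 3))/3 = -3 + ((0 + w)*(-3 + w))/3 = -3 + (w*(-3 + w))/3 = -3 + w*(-3 + w)/3)
-45*(12 + O(3)) = -45*(12 + (-3 - 1*3 + (⅓)*3²)) = -45*(12 + (-3 - 3 + (⅓)*9)) = -45*(12 + (-3 - 3 + 3)) = -45*(12 - 3) = -45*9 = -405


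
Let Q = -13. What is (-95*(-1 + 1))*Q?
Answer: 0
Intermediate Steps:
(-95*(-1 + 1))*Q = -95*(-1 + 1)*(-13) = -95*0*(-13) = -19*0*(-13) = 0*(-13) = 0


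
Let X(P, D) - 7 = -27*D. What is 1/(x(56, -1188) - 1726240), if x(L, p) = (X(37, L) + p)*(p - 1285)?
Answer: 1/4933549 ≈ 2.0269e-7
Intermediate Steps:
X(P, D) = 7 - 27*D
x(L, p) = (-1285 + p)*(7 + p - 27*L) (x(L, p) = ((7 - 27*L) + p)*(p - 1285) = (7 + p - 27*L)*(-1285 + p) = (-1285 + p)*(7 + p - 27*L))
1/(x(56, -1188) - 1726240) = 1/((-8995 + (-1188)² - 1278*(-1188) + 34695*56 - 27*56*(-1188)) - 1726240) = 1/((-8995 + 1411344 + 1518264 + 1942920 + 1796256) - 1726240) = 1/(6659789 - 1726240) = 1/4933549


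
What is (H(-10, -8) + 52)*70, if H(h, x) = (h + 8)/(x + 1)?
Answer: 3660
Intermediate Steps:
H(h, x) = (8 + h)/(1 + x)
(H(-10, -8) + 52)*70 = ((8 - 10)/(1 - 8) + 52)*70 = (-2/(-7) + 52)*70 = (-1/7*(-2) + 52)*70 = (2/7 + 52)*70 = (366/7)*70 = 3660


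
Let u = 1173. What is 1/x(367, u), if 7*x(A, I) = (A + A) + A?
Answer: 7/1101 ≈ 0.0063579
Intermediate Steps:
x(A, I) = 3*A/7 (x(A, I) = ((A + A) + A)/7 = (2*A + A)/7 = (3*A)/7 = 3*A/7)
1/x(367, u) = 1/((3/7)*367) = 1/(1101/7) = 7/1101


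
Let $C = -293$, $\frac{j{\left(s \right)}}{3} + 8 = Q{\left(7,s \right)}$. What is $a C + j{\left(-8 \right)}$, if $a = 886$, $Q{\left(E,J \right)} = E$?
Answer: $-259601$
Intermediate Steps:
$j{\left(s \right)} = -3$ ($j{\left(s \right)} = -24 + 3 \cdot 7 = -24 + 21 = -3$)
$a C + j{\left(-8 \right)} = 886 \left(-293\right) - 3 = -259598 - 3 = -259601$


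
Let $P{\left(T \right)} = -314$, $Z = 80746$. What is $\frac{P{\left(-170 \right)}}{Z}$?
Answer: $- \frac{157}{40373} \approx -0.0038887$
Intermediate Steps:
$\frac{P{\left(-170 \right)}}{Z} = - \frac{314}{80746} = \left(-314\right) \frac{1}{80746} = - \frac{157}{40373}$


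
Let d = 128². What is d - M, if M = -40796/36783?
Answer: 602693468/36783 ≈ 16385.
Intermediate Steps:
d = 16384
M = -40796/36783 (M = -40796*1/36783 = -40796/36783 ≈ -1.1091)
d - M = 16384 - 1*(-40796/36783) = 16384 + 40796/36783 = 602693468/36783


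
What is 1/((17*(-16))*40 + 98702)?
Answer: 1/87822 ≈ 1.1387e-5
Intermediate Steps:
1/((17*(-16))*40 + 98702) = 1/(-272*40 + 98702) = 1/(-10880 + 98702) = 1/87822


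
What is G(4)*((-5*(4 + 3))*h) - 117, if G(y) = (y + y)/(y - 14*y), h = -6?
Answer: -1941/13 ≈ -149.31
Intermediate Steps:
G(y) = -2/13 (G(y) = (2*y)/(y - 14*y) = (2*y)/((-13*y)) = (2*y)*(-1/(13*y)) = -2/13)
G(4)*((-5*(4 + 3))*h) - 117 = -2*(-5*(4 + 3))*(-6)/13 - 117 = -2*(-5*7)*(-6)/13 - 117 = -(-70)*(-6)/13 - 117 = -2/13*210 - 117 = -420/13 - 117 = -1941/13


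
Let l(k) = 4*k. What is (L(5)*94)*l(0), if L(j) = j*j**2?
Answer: 0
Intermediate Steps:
L(j) = j**3
(L(5)*94)*l(0) = (5**3*94)*(4*0) = (125*94)*0 = 11750*0 = 0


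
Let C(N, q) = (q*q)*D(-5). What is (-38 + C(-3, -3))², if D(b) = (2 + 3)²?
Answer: 34969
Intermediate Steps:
D(b) = 25 (D(b) = 5² = 25)
C(N, q) = 25*q² (C(N, q) = (q*q)*25 = q²*25 = 25*q²)
(-38 + C(-3, -3))² = (-38 + 25*(-3)²)² = (-38 + 25*9)² = (-38 + 225)² = 187² = 34969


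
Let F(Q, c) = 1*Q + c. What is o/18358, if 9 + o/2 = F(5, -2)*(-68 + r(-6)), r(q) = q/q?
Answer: -210/9179 ≈ -0.022878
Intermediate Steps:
F(Q, c) = Q + c
r(q) = 1
o = -420 (o = -18 + 2*((5 - 2)*(-68 + 1)) = -18 + 2*(3*(-67)) = -18 + 2*(-201) = -18 - 402 = -420)
o/18358 = -420/18358 = -420*1/18358 = -210/9179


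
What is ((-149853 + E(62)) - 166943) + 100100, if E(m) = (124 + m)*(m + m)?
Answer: -193632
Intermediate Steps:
E(m) = 2*m*(124 + m) (E(m) = (124 + m)*(2*m) = 2*m*(124 + m))
((-149853 + E(62)) - 166943) + 100100 = ((-149853 + 2*62*(124 + 62)) - 166943) + 100100 = ((-149853 + 2*62*186) - 166943) + 100100 = ((-149853 + 23064) - 166943) + 100100 = (-126789 - 166943) + 100100 = -293732 + 100100 = -193632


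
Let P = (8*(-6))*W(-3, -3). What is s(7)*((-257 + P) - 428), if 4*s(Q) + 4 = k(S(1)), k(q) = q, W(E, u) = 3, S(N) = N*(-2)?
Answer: 2487/2 ≈ 1243.5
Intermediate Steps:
S(N) = -2*N
s(Q) = -3/2 (s(Q) = -1 + (-2*1)/4 = -1 + (1/4)*(-2) = -1 - 1/2 = -3/2)
P = -144 (P = (8*(-6))*3 = -48*3 = -144)
s(7)*((-257 + P) - 428) = -3*((-257 - 144) - 428)/2 = -3*(-401 - 428)/2 = -3/2*(-829) = 2487/2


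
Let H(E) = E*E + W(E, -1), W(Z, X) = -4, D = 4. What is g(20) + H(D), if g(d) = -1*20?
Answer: -8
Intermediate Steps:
g(d) = -20
H(E) = -4 + E² (H(E) = E*E - 4 = E² - 4 = -4 + E²)
g(20) + H(D) = -20 + (-4 + 4²) = -20 + (-4 + 16) = -20 + 12 = -8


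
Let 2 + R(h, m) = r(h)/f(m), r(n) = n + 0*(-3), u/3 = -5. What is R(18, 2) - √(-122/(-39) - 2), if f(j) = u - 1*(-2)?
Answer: -44/13 - 2*√429/39 ≈ -4.4468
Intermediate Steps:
u = -15 (u = 3*(-5) = -15)
f(j) = -13 (f(j) = -15 - 1*(-2) = -15 + 2 = -13)
r(n) = n (r(n) = n + 0 = n)
R(h, m) = -2 - h/13 (R(h, m) = -2 + h/(-13) = -2 + h*(-1/13) = -2 - h/13)
R(18, 2) - √(-122/(-39) - 2) = (-2 - 1/13*18) - √(-122/(-39) - 2) = (-2 - 18/13) - √(-122*(-1/39) - 2) = -44/13 - √(122/39 - 2) = -44/13 - √(44/39) = -44/13 - 2*√429/39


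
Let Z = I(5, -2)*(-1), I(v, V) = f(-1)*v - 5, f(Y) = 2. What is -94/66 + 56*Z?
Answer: -9287/33 ≈ -281.42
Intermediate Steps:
I(v, V) = -5 + 2*v (I(v, V) = 2*v - 5 = -5 + 2*v)
Z = -5 (Z = (-5 + 2*5)*(-1) = (-5 + 10)*(-1) = 5*(-1) = -5)
-94/66 + 56*Z = -94/66 + 56*(-5) = -94*1/66 - 280 = -47/33 - 280 = -9287/33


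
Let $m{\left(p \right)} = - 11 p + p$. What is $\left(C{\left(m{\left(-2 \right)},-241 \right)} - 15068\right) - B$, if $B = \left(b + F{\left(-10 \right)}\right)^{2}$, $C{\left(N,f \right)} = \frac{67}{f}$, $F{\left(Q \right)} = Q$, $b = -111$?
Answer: $- \frac{7159936}{241} \approx -29709.0$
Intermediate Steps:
$m{\left(p \right)} = - 10 p$
$B = 14641$ ($B = \left(-111 - 10\right)^{2} = \left(-121\right)^{2} = 14641$)
$\left(C{\left(m{\left(-2 \right)},-241 \right)} - 15068\right) - B = \left(\frac{67}{-241} - 15068\right) - 14641 = \left(67 \left(- \frac{1}{241}\right) - 15068\right) - 14641 = \left(- \frac{67}{241} - 15068\right) - 14641 = - \frac{3631455}{241} - 14641 = - \frac{7159936}{241}$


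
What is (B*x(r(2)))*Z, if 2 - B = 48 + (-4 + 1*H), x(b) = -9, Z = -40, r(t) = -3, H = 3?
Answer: -16200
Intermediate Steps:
B = -45 (B = 2 - (48 + (-4 + 1*3)) = 2 - (48 + (-4 + 3)) = 2 - (48 - 1) = 2 - 1*47 = 2 - 47 = -45)
(B*x(r(2)))*Z = -45*(-9)*(-40) = 405*(-40) = -16200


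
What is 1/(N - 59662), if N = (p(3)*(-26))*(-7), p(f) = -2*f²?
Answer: -1/62938 ≈ -1.5889e-5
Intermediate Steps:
N = -3276 (N = (-2*3²*(-26))*(-7) = (-2*9*(-26))*(-7) = -18*(-26)*(-7) = 468*(-7) = -3276)
1/(N - 59662) = 1/(-3276 - 59662) = 1/(-62938) = -1/62938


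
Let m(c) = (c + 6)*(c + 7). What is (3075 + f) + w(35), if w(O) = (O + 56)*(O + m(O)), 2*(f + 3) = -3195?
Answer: 322723/2 ≈ 1.6136e+5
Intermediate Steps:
f = -3201/2 (f = -3 + (½)*(-3195) = -3 - 3195/2 = -3201/2 ≈ -1600.5)
m(c) = (6 + c)*(7 + c)
w(O) = (56 + O)*(42 + O² + 14*O) (w(O) = (O + 56)*(O + (42 + O² + 13*O)) = (56 + O)*(42 + O² + 14*O))
(3075 + f) + w(35) = (3075 - 3201/2) + (2352 + 35³ + 70*35² + 826*35) = 2949/2 + (2352 + 42875 + 70*1225 + 28910) = 2949/2 + (2352 + 42875 + 85750 + 28910) = 2949/2 + 159887 = 322723/2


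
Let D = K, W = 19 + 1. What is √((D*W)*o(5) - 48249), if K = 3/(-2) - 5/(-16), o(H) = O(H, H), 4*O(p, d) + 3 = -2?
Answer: I*√771509/4 ≈ 219.59*I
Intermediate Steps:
O(p, d) = -5/4 (O(p, d) = -¾ + (¼)*(-2) = -¾ - ½ = -5/4)
o(H) = -5/4
W = 20
K = -19/16 (K = 3*(-½) - 5*(-1/16) = -3/2 + 5/16 = -19/16 ≈ -1.1875)
D = -19/16 ≈ -1.1875
√((D*W)*o(5) - 48249) = √(-19/16*20*(-5/4) - 48249) = √(-95/4*(-5/4) - 48249) = √(475/16 - 48249) = √(-771509/16) = I*√771509/4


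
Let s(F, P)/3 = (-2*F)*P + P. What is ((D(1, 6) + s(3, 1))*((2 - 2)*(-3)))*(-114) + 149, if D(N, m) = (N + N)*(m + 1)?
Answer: 149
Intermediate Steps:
D(N, m) = 2*N*(1 + m) (D(N, m) = (2*N)*(1 + m) = 2*N*(1 + m))
s(F, P) = 3*P - 6*F*P (s(F, P) = 3*((-2*F)*P + P) = 3*(-2*F*P + P) = 3*(P - 2*F*P) = 3*P - 6*F*P)
((D(1, 6) + s(3, 1))*((2 - 2)*(-3)))*(-114) + 149 = ((2*1*(1 + 6) + 3*1*(1 - 2*3))*((2 - 2)*(-3)))*(-114) + 149 = ((2*1*7 + 3*1*(1 - 6))*(0*(-3)))*(-114) + 149 = ((14 + 3*1*(-5))*0)*(-114) + 149 = ((14 - 15)*0)*(-114) + 149 = -1*0*(-114) + 149 = 0*(-114) + 149 = 0 + 149 = 149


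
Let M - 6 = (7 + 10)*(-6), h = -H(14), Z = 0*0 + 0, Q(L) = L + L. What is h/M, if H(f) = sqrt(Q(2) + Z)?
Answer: 1/48 ≈ 0.020833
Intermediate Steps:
Q(L) = 2*L
Z = 0 (Z = 0 + 0 = 0)
H(f) = 2 (H(f) = sqrt(2*2 + 0) = sqrt(4 + 0) = sqrt(4) = 2)
h = -2 (h = -1*2 = -2)
M = -96 (M = 6 + (7 + 10)*(-6) = 6 + 17*(-6) = 6 - 102 = -96)
h/M = -2/(-96) = -2*(-1/96) = 1/48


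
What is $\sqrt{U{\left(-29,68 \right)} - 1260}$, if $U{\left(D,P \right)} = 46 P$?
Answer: $2 \sqrt{467} \approx 43.22$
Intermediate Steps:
$\sqrt{U{\left(-29,68 \right)} - 1260} = \sqrt{46 \cdot 68 - 1260} = \sqrt{3128 - 1260} = \sqrt{1868} = 2 \sqrt{467}$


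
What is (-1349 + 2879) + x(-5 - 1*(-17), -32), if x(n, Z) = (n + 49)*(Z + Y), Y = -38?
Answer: -2740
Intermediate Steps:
x(n, Z) = (-38 + Z)*(49 + n) (x(n, Z) = (n + 49)*(Z - 38) = (49 + n)*(-38 + Z) = (-38 + Z)*(49 + n))
(-1349 + 2879) + x(-5 - 1*(-17), -32) = (-1349 + 2879) + (-1862 - 38*(-5 - 1*(-17)) + 49*(-32) - 32*(-5 - 1*(-17))) = 1530 + (-1862 - 38*(-5 + 17) - 1568 - 32*(-5 + 17)) = 1530 + (-1862 - 38*12 - 1568 - 32*12) = 1530 + (-1862 - 456 - 1568 - 384) = 1530 - 4270 = -2740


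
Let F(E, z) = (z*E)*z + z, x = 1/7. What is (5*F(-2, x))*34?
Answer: 850/49 ≈ 17.347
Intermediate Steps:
x = ⅐ (x = 1*(⅐) = ⅐ ≈ 0.14286)
F(E, z) = z + E*z² (F(E, z) = (E*z)*z + z = E*z² + z = z + E*z²)
(5*F(-2, x))*34 = (5*((1 - 2*⅐)/7))*34 = (5*((1 - 2/7)/7))*34 = (5*((⅐)*(5/7)))*34 = (5*(5/49))*34 = (25/49)*34 = 850/49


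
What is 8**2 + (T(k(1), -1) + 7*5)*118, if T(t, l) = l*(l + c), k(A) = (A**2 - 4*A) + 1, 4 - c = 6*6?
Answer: 8088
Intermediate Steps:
c = -32 (c = 4 - 6*6 = 4 - 1*36 = 4 - 36 = -32)
k(A) = 1 + A**2 - 4*A
T(t, l) = l*(-32 + l) (T(t, l) = l*(l - 32) = l*(-32 + l))
8**2 + (T(k(1), -1) + 7*5)*118 = 8**2 + (-(-32 - 1) + 7*5)*118 = 64 + (-1*(-33) + 35)*118 = 64 + (33 + 35)*118 = 64 + 68*118 = 64 + 8024 = 8088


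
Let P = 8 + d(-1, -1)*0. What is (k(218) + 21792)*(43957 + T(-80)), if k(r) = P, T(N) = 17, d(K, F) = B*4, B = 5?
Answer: 958633200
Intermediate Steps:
d(K, F) = 20 (d(K, F) = 5*4 = 20)
P = 8 (P = 8 + 20*0 = 8 + 0 = 8)
k(r) = 8
(k(218) + 21792)*(43957 + T(-80)) = (8 + 21792)*(43957 + 17) = 21800*43974 = 958633200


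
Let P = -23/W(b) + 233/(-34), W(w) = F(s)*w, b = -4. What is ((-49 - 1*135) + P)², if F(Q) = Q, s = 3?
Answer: 1485562849/41616 ≈ 35697.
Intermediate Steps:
W(w) = 3*w
P = -1007/204 (P = -23/(3*(-4)) + 233/(-34) = -23/(-12) + 233*(-1/34) = -23*(-1/12) - 233/34 = 23/12 - 233/34 = -1007/204 ≈ -4.9363)
((-49 - 1*135) + P)² = ((-49 - 1*135) - 1007/204)² = ((-49 - 135) - 1007/204)² = (-184 - 1007/204)² = (-38543/204)² = 1485562849/41616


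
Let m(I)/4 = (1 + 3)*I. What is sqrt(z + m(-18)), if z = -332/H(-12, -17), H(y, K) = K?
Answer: 2*I*sqrt(19397)/17 ≈ 16.385*I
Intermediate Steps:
m(I) = 16*I (m(I) = 4*((1 + 3)*I) = 4*(4*I) = 16*I)
z = 332/17 (z = -332/(-17) = -332*(-1/17) = 332/17 ≈ 19.529)
sqrt(z + m(-18)) = sqrt(332/17 + 16*(-18)) = sqrt(332/17 - 288) = sqrt(-4564/17) = 2*I*sqrt(19397)/17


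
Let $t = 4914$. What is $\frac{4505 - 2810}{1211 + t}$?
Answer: $\frac{339}{1225} \approx 0.27673$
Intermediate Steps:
$\frac{4505 - 2810}{1211 + t} = \frac{4505 - 2810}{1211 + 4914} = \frac{1695}{6125} = 1695 \cdot \frac{1}{6125} = \frac{339}{1225}$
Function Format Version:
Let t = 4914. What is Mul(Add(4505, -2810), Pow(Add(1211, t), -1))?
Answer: Rational(339, 1225) ≈ 0.27673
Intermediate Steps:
Mul(Add(4505, -2810), Pow(Add(1211, t), -1)) = Mul(Add(4505, -2810), Pow(Add(1211, 4914), -1)) = Mul(1695, Pow(6125, -1)) = Mul(1695, Rational(1, 6125)) = Rational(339, 1225)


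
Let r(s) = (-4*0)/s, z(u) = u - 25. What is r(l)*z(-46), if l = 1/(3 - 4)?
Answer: 0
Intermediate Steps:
z(u) = -25 + u
l = -1 (l = 1/(-1) = -1)
r(s) = 0 (r(s) = 0/s = 0)
r(l)*z(-46) = 0*(-25 - 46) = 0*(-71) = 0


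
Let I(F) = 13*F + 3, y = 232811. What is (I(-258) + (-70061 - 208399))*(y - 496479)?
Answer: 74304542748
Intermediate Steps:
I(F) = 3 + 13*F
(I(-258) + (-70061 - 208399))*(y - 496479) = ((3 + 13*(-258)) + (-70061 - 208399))*(232811 - 496479) = ((3 - 3354) - 278460)*(-263668) = (-3351 - 278460)*(-263668) = -281811*(-263668) = 74304542748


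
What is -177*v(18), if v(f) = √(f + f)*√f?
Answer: -3186*√2 ≈ -4505.7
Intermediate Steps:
v(f) = f*√2 (v(f) = √(2*f)*√f = (√2*√f)*√f = f*√2)
-177*v(18) = -3186*√2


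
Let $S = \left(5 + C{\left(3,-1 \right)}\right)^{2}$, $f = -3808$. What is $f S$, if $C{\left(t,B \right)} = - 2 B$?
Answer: $-186592$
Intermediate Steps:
$S = 49$ ($S = \left(5 - -2\right)^{2} = \left(5 + 2\right)^{2} = 7^{2} = 49$)
$f S = \left(-3808\right) 49 = -186592$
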